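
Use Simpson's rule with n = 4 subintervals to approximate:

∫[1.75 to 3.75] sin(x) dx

f(x) = sin(x)
a = 1.75, b = 3.75, n = 4
h = (b - a)/n = 0.500000

Simpson's rule: (h/3)[f(x₀) + 4f(x₁) + 2f(x₂) + ... + f(xₙ)]

x_0 = 1.7500, f(x_0) = 0.983986, coefficient = 1
x_1 = 2.2500, f(x_1) = 0.778073, coefficient = 4
x_2 = 2.7500, f(x_2) = 0.381661, coefficient = 2
x_3 = 3.2500, f(x_3) = -0.108195, coefficient = 4
x_4 = 3.7500, f(x_4) = -0.571561, coefficient = 1

I ≈ (0.500000/3) × 3.855259 = 0.642543
Exact value: 0.642313
Error: 0.000230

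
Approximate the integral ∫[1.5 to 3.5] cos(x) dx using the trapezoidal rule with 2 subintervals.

f(x) = cos(x)
a = 1.5, b = 3.5, n = 2
h = (b - a)/n = 1.000000

Trapezoidal rule: (h/2)[f(x₀) + 2f(x₁) + 2f(x₂) + ... + f(xₙ)]

x_0 = 1.5000, f(x_0) = 0.070737, coefficient = 1
x_1 = 2.5000, f(x_1) = -0.801144, coefficient = 2
x_2 = 3.5000, f(x_2) = -0.936457, coefficient = 1

I ≈ (1.000000/2) × -2.468007 = -1.234003
Exact value: -1.348278
Error: 0.114275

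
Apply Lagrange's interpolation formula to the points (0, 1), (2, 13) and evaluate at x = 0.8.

Lagrange interpolation formula:
P(x) = Σ yᵢ × Lᵢ(x)
where Lᵢ(x) = Π_{j≠i} (x - xⱼ)/(xᵢ - xⱼ)

L_0(0.8) = (0.8 - 2)/(0 - 2) = 0.600000
L_1(0.8) = (0.8 - 0)/(2 - 0) = 0.400000

P(0.8) = 1×L_0(0.8) + 13×L_1(0.8)
P(0.8) = 5.800000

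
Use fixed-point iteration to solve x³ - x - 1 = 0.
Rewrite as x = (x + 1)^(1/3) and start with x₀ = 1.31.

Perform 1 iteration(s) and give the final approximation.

Equation: x³ - x - 1 = 0
Fixed-point form: x = (x + 1)^(1/3)
x₀ = 1.31

x_1 = g(1.310000) = 1.321916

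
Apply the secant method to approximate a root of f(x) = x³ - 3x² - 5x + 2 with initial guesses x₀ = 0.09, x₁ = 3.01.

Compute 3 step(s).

f(x) = x³ - 3x² - 5x + 2
x₀ = 0.09, x₁ = 3.01

Secant formula: x_{n+1} = x_n - f(x_n)(x_n - x_{n-1})/(f(x_n) - f(x_{n-1}))

Iteration 1:
  f(0.090000) = 1.526429
  f(3.010000) = -12.959399
  x_2 = 3.010000 - (-12.959399)×(3.010000 - 0.090000)/(-12.959399 - 1.526429)
       = 0.397692
Iteration 2:
  f(3.010000) = -12.959399
  f(0.397692) = -0.400038
  x_3 = 0.397692 - (-0.400038)×(0.397692 - 3.010000)/(-0.400038 - (-12.959399))
       = 0.314485
Iteration 3:
  f(0.397692) = -0.400038
  f(0.314485) = 0.161973
  x_4 = 0.314485 - 0.161973×(0.314485 - 0.397692)/(0.161973 - (-0.400038))
       = 0.338466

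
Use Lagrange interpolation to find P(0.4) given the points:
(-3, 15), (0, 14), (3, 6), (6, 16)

Lagrange interpolation formula:
P(x) = Σ yᵢ × Lᵢ(x)
where Lᵢ(x) = Π_{j≠i} (x - xⱼ)/(xᵢ - xⱼ)

L_0(0.4) = (0.4 - 0)/(-3 - 0) × (0.4 - 3)/(-3 - 3) × (0.4 - 6)/(-3 - 6) = -0.035951
L_1(0.4) = (0.4 - (-3))/(0 - (-3)) × (0.4 - 3)/(0 - 3) × (0.4 - 6)/(0 - 6) = 0.916741
L_2(0.4) = (0.4 - (-3))/(3 - (-3)) × (0.4 - 0)/(3 - 0) × (0.4 - 6)/(3 - 6) = 0.141037
L_3(0.4) = (0.4 - (-3))/(6 - (-3)) × (0.4 - 0)/(6 - 0) × (0.4 - 3)/(6 - 3) = -0.021827

P(0.4) = 15×L_0(0.4) + 14×L_1(0.4) + 6×L_2(0.4) + 16×L_3(0.4)
P(0.4) = 12.792099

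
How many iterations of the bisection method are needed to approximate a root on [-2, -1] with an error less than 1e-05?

We need (b-a)/2^n ≤ 1e-05
(-1 - (-2))/2^n ≤ 1e-05
1/2^n ≤ 1e-05
2^n ≥ 100000
n ≥ log₂(100000) = 16.61
n ≥ 17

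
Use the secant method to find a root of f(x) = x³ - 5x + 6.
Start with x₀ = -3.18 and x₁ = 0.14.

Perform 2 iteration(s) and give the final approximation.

f(x) = x³ - 5x + 6
x₀ = -3.18, x₁ = 0.14

Secant formula: x_{n+1} = x_n - f(x_n)(x_n - x_{n-1})/(f(x_n) - f(x_{n-1}))

Iteration 1:
  f(-3.180000) = -10.257432
  f(0.140000) = 5.302744
  x_2 = 0.140000 - 5.302744×(0.140000 - (-3.180000))/(5.302744 - (-10.257432))
       = -0.991421
Iteration 2:
  f(0.140000) = 5.302744
  f(-0.991421) = 9.982622
  x_3 = -0.991421 - 9.982622×(-0.991421 - 0.140000)/(9.982622 - 5.302744)
       = 1.422007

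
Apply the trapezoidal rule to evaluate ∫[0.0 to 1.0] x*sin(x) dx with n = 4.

f(x) = x*sin(x)
a = 0.0, b = 1.0, n = 4
h = (b - a)/n = 0.250000

Trapezoidal rule: (h/2)[f(x₀) + 2f(x₁) + 2f(x₂) + ... + f(xₙ)]

x_0 = 0.0000, f(x_0) = 0.000000, coefficient = 1
x_1 = 0.2500, f(x_1) = 0.061851, coefficient = 2
x_2 = 0.5000, f(x_2) = 0.239713, coefficient = 2
x_3 = 0.7500, f(x_3) = 0.511229, coefficient = 2
x_4 = 1.0000, f(x_4) = 0.841471, coefficient = 1

I ≈ (0.250000/2) × 2.467057 = 0.308382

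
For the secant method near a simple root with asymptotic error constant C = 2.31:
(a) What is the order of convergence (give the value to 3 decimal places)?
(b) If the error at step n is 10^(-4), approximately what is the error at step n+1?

(a) Secant method has superlinear convergence with order φ = (1+√5)/2 ≈ 1.618.
    This means |e_{n+1}| ≈ C|e_n|^1.618.

(b) With |e_n| = 10^(-4) and C = 2.31:
    |e_{n+1}| ≈ 2.31 × (10^(-4))^1.618 = 2.31 × 10^(-6.47)

(a) ≈ 1.618 (golden ratio); (b) |e_{n+1}| ≈ 7.789e-07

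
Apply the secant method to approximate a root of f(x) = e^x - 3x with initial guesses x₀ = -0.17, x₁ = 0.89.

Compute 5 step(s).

f(x) = e^x - 3x
x₀ = -0.17, x₁ = 0.89

Secant formula: x_{n+1} = x_n - f(x_n)(x_n - x_{n-1})/(f(x_n) - f(x_{n-1}))

Iteration 1:
  f(-0.170000) = 1.353665
  f(0.890000) = -0.234870
  x_2 = 0.890000 - (-0.234870)×(0.890000 - (-0.170000))/(-0.234870 - 1.353665)
       = 0.733275
Iteration 2:
  f(0.890000) = -0.234870
  f(0.733275) = -0.117938
  x_3 = 0.733275 - (-0.117938)×(0.733275 - 0.890000)/(-0.117938 - (-0.234870))
       = 0.575204
Iteration 3:
  f(0.733275) = -0.117938
  f(0.575204) = 0.051882
  x_4 = 0.575204 - 0.051882×(0.575204 - 0.733275)/(0.051882 - (-0.117938))
       = 0.623496
Iteration 4:
  f(0.575204) = 0.051882
  f(0.623496) = -0.005050
  x_5 = 0.623496 - (-0.005050)×(0.623496 - 0.575204)/(-0.005050 - 0.051882)
       = 0.619213
Iteration 5:
  f(0.623496) = -0.005050
  f(0.619213) = -0.000173
  x_6 = 0.619213 - (-0.000173)×(0.619213 - 0.623496)/(-0.000173 - (-0.005050))
       = 0.619061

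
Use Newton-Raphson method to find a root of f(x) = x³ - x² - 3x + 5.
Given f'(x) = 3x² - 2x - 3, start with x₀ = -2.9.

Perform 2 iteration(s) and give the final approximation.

f(x) = x³ - x² - 3x + 5
f'(x) = 3x² - 2x - 3
x₀ = -2.9

Newton-Raphson formula: x_{n+1} = x_n - f(x_n)/f'(x_n)

Iteration 1:
  f(-2.900000) = -19.099000
  f'(-2.900000) = 28.030000
  x_1 = -2.900000 - (-19.099000)/28.030000 = -2.218623
Iteration 2:
  f(-2.218623) = -4.187119
  f'(-2.218623) = 16.204109
  x_2 = -2.218623 - (-4.187119)/16.204109 = -1.960224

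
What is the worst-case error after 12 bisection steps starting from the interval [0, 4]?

Bisection error bound: |error| ≤ (b-a)/2^n
|error| ≤ (4 - 0)/2^12 = 4/2^12
|error| ≤ 0.0009765625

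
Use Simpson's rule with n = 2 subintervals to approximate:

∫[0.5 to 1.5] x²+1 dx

f(x) = x²+1
a = 0.5, b = 1.5, n = 2
h = (b - a)/n = 0.500000

Simpson's rule: (h/3)[f(x₀) + 4f(x₁) + 2f(x₂) + ... + f(xₙ)]

x_0 = 0.5000, f(x_0) = 1.250000, coefficient = 1
x_1 = 1.0000, f(x_1) = 2.000000, coefficient = 4
x_2 = 1.5000, f(x_2) = 3.250000, coefficient = 1

I ≈ (0.500000/3) × 12.500000 = 2.083333
Exact value: 2.083333
Error: 0.000000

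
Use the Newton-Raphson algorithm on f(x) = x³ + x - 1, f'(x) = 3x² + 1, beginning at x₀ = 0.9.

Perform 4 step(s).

f(x) = x³ + x - 1
f'(x) = 3x² + 1
x₀ = 0.9

Newton-Raphson formula: x_{n+1} = x_n - f(x_n)/f'(x_n)

Iteration 1:
  f(0.900000) = 0.629000
  f'(0.900000) = 3.430000
  x_1 = 0.900000 - 0.629000/3.430000 = 0.716618
Iteration 2:
  f(0.716618) = 0.084631
  f'(0.716618) = 2.540624
  x_2 = 0.716618 - 0.084631/2.540624 = 0.683307
Iteration 3:
  f(0.683307) = 0.002349
  f'(0.683307) = 2.400725
  x_3 = 0.683307 - 0.002349/2.400725 = 0.682329
Iteration 4:
  f(0.682329) = 0.000002
  f'(0.682329) = 2.396717
  x_4 = 0.682329 - 0.000002/2.396717 = 0.682328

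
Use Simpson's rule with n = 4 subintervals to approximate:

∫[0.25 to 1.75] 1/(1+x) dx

f(x) = 1/(1+x)
a = 0.25, b = 1.75, n = 4
h = (b - a)/n = 0.375000

Simpson's rule: (h/3)[f(x₀) + 4f(x₁) + 2f(x₂) + ... + f(xₙ)]

x_0 = 0.2500, f(x_0) = 0.800000, coefficient = 1
x_1 = 0.6250, f(x_1) = 0.615385, coefficient = 4
x_2 = 1.0000, f(x_2) = 0.500000, coefficient = 2
x_3 = 1.3750, f(x_3) = 0.421053, coefficient = 4
x_4 = 1.7500, f(x_4) = 0.363636, coefficient = 1

I ≈ (0.375000/3) × 6.309385 = 0.788673
Exact value: 0.788457
Error: 0.000216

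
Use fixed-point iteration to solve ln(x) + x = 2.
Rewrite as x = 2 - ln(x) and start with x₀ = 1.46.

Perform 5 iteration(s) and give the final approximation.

Equation: ln(x) + x = 2
Fixed-point form: x = 2 - ln(x)
x₀ = 1.46

x_1 = g(1.460000) = 1.621564
x_2 = g(1.621564) = 1.516609
x_3 = g(1.516609) = 1.583523
x_4 = g(1.583523) = 1.540348
x_5 = g(1.540348) = 1.567992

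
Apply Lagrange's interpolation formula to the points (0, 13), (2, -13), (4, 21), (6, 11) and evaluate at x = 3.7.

Lagrange interpolation formula:
P(x) = Σ yᵢ × Lᵢ(x)
where Lᵢ(x) = Π_{j≠i} (x - xⱼ)/(xᵢ - xⱼ)

L_0(3.7) = (3.7 - 2)/(0 - 2) × (3.7 - 4)/(0 - 4) × (3.7 - 6)/(0 - 6) = -0.024437
L_1(3.7) = (3.7 - 0)/(2 - 0) × (3.7 - 4)/(2 - 4) × (3.7 - 6)/(2 - 6) = 0.159562
L_2(3.7) = (3.7 - 0)/(4 - 0) × (3.7 - 2)/(4 - 2) × (3.7 - 6)/(4 - 6) = 0.904188
L_3(3.7) = (3.7 - 0)/(6 - 0) × (3.7 - 2)/(6 - 2) × (3.7 - 4)/(6 - 4) = -0.039312

P(3.7) = 13×L_0(3.7) + (-13)×L_1(3.7) + 21×L_2(3.7) + 11×L_3(3.7)
P(3.7) = 16.163500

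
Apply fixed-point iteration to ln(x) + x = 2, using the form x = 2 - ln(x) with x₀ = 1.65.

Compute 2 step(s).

Equation: ln(x) + x = 2
Fixed-point form: x = 2 - ln(x)
x₀ = 1.65

x_1 = g(1.650000) = 1.499225
x_2 = g(1.499225) = 1.595052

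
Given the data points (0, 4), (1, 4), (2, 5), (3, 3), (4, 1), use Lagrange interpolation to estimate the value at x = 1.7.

Lagrange interpolation formula:
P(x) = Σ yᵢ × Lᵢ(x)
where Lᵢ(x) = Π_{j≠i} (x - xⱼ)/(xᵢ - xⱼ)

L_0(1.7) = (1.7 - 1)/(0 - 1) × (1.7 - 2)/(0 - 2) × (1.7 - 3)/(0 - 3) × (1.7 - 4)/(0 - 4) = -0.026163
L_1(1.7) = (1.7 - 0)/(1 - 0) × (1.7 - 2)/(1 - 2) × (1.7 - 3)/(1 - 3) × (1.7 - 4)/(1 - 4) = 0.254150
L_2(1.7) = (1.7 - 0)/(2 - 0) × (1.7 - 1)/(2 - 1) × (1.7 - 3)/(2 - 3) × (1.7 - 4)/(2 - 4) = 0.889525
L_3(1.7) = (1.7 - 0)/(3 - 0) × (1.7 - 1)/(3 - 1) × (1.7 - 2)/(3 - 2) × (1.7 - 4)/(3 - 4) = -0.136850
L_4(1.7) = (1.7 - 0)/(4 - 0) × (1.7 - 1)/(4 - 1) × (1.7 - 2)/(4 - 2) × (1.7 - 3)/(4 - 3) = 0.019338

P(1.7) = 4×L_0(1.7) + 4×L_1(1.7) + 5×L_2(1.7) + 3×L_3(1.7) + 1×L_4(1.7)
P(1.7) = 4.968362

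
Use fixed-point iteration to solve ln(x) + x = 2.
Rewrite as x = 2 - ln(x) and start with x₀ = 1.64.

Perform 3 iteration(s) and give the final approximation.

Equation: ln(x) + x = 2
Fixed-point form: x = 2 - ln(x)
x₀ = 1.64

x_1 = g(1.640000) = 1.505304
x_2 = g(1.505304) = 1.591005
x_3 = g(1.591005) = 1.535634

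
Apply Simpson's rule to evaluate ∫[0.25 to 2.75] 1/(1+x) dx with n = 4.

f(x) = 1/(1+x)
a = 0.25, b = 2.75, n = 4
h = (b - a)/n = 0.625000

Simpson's rule: (h/3)[f(x₀) + 4f(x₁) + 2f(x₂) + ... + f(xₙ)]

x_0 = 0.2500, f(x_0) = 0.800000, coefficient = 1
x_1 = 0.8750, f(x_1) = 0.533333, coefficient = 4
x_2 = 1.5000, f(x_2) = 0.400000, coefficient = 2
x_3 = 2.1250, f(x_3) = 0.320000, coefficient = 4
x_4 = 2.7500, f(x_4) = 0.266667, coefficient = 1

I ≈ (0.625000/3) × 5.280000 = 1.100000
Exact value: 1.098612
Error: 0.001388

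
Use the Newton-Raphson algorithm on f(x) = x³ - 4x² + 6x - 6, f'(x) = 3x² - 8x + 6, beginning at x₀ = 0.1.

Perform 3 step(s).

f(x) = x³ - 4x² + 6x - 6
f'(x) = 3x² - 8x + 6
x₀ = 0.1

Newton-Raphson formula: x_{n+1} = x_n - f(x_n)/f'(x_n)

Iteration 1:
  f(0.100000) = -5.439000
  f'(0.100000) = 5.230000
  x_1 = 0.100000 - (-5.439000)/5.230000 = 1.139962
Iteration 2:
  f(1.139962) = -2.876886
  f'(1.139962) = 0.778844
  x_2 = 1.139962 - (-2.876886)/0.778844 = 4.833750
Iteration 3:
  f(4.833750) = 42.483167
  f'(4.833750) = 37.425407
  x_3 = 4.833750 - 42.483167/37.425407 = 3.698607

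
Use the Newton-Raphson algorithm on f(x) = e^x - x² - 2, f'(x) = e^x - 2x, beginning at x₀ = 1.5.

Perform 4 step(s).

f(x) = e^x - x² - 2
f'(x) = e^x - 2x
x₀ = 1.5

Newton-Raphson formula: x_{n+1} = x_n - f(x_n)/f'(x_n)

Iteration 1:
  f(1.500000) = 0.231689
  f'(1.500000) = 1.481689
  x_1 = 1.500000 - 0.231689/1.481689 = 1.343632
Iteration 2:
  f(1.343632) = 0.027592
  f'(1.343632) = 1.145675
  x_2 = 1.343632 - 0.027592/1.145675 = 1.319548
Iteration 3:
  f(1.319548) = 0.000523
  f'(1.319548) = 1.102634
  x_3 = 1.319548 - 0.000523/1.102634 = 1.319074
Iteration 4:
  f(1.319074) = 0.000000
  f'(1.319074) = 1.101808
  x_4 = 1.319074 - 0.000000/1.101808 = 1.319074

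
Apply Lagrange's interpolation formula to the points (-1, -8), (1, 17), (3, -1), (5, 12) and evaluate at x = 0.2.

Lagrange interpolation formula:
P(x) = Σ yᵢ × Lᵢ(x)
where Lᵢ(x) = Π_{j≠i} (x - xⱼ)/(xᵢ - xⱼ)

L_0(0.2) = (0.2 - 1)/(-1 - 1) × (0.2 - 3)/(-1 - 3) × (0.2 - 5)/(-1 - 5) = 0.224000
L_1(0.2) = (0.2 - (-1))/(1 - (-1)) × (0.2 - 3)/(1 - 3) × (0.2 - 5)/(1 - 5) = 1.008000
L_2(0.2) = (0.2 - (-1))/(3 - (-1)) × (0.2 - 1)/(3 - 1) × (0.2 - 5)/(3 - 5) = -0.288000
L_3(0.2) = (0.2 - (-1))/(5 - (-1)) × (0.2 - 1)/(5 - 1) × (0.2 - 3)/(5 - 3) = 0.056000

P(0.2) = (-8)×L_0(0.2) + 17×L_1(0.2) + (-1)×L_2(0.2) + 12×L_3(0.2)
P(0.2) = 16.304000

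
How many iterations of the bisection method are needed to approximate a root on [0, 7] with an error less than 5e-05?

We need (b-a)/2^n ≤ 5e-05
(7 - 0)/2^n ≤ 5e-05
7/2^n ≤ 5e-05
2^n ≥ 140000
n ≥ log₂(140000) = 17.10
n ≥ 18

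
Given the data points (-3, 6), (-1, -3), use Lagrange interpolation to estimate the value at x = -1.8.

Lagrange interpolation formula:
P(x) = Σ yᵢ × Lᵢ(x)
where Lᵢ(x) = Π_{j≠i} (x - xⱼ)/(xᵢ - xⱼ)

L_0(-1.8) = (-1.8 - (-1))/(-3 - (-1)) = 0.400000
L_1(-1.8) = (-1.8 - (-3))/(-1 - (-3)) = 0.600000

P(-1.8) = 6×L_0(-1.8) + (-3)×L_1(-1.8)
P(-1.8) = 0.600000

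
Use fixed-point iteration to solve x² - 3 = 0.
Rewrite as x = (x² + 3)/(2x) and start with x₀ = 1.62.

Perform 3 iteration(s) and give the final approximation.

Equation: x² - 3 = 0
Fixed-point form: x = (x² + 3)/(2x)
x₀ = 1.62

x_1 = g(1.620000) = 1.735926
x_2 = g(1.735926) = 1.732055
x_3 = g(1.732055) = 1.732051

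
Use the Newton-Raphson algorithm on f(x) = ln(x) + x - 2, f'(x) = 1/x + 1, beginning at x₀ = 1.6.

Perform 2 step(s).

f(x) = ln(x) + x - 2
f'(x) = 1/x + 1
x₀ = 1.6

Newton-Raphson formula: x_{n+1} = x_n - f(x_n)/f'(x_n)

Iteration 1:
  f(1.600000) = 0.070004
  f'(1.600000) = 1.625000
  x_1 = 1.600000 - 0.070004/1.625000 = 1.556921
Iteration 2:
  f(1.556921) = -0.000369
  f'(1.556921) = 1.642293
  x_2 = 1.556921 - (-0.000369)/1.642293 = 1.557146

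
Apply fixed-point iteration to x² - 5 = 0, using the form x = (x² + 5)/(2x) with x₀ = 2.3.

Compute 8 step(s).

Equation: x² - 5 = 0
Fixed-point form: x = (x² + 5)/(2x)
x₀ = 2.3

x_1 = g(2.300000) = 2.236957
x_2 = g(2.236957) = 2.236068
x_3 = g(2.236068) = 2.236068
x_4 = g(2.236068) = 2.236068
x_5 = g(2.236068) = 2.236068
x_6 = g(2.236068) = 2.236068
x_7 = g(2.236068) = 2.236068
x_8 = g(2.236068) = 2.236068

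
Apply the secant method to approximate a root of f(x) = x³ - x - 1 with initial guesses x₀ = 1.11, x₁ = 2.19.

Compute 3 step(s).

f(x) = x³ - x - 1
x₀ = 1.11, x₁ = 2.19

Secant formula: x_{n+1} = x_n - f(x_n)(x_n - x_{n-1})/(f(x_n) - f(x_{n-1}))

Iteration 1:
  f(1.110000) = -0.742369
  f(2.190000) = 7.313459
  x_2 = 2.190000 - 7.313459×(2.190000 - 1.110000)/(7.313459 - (-0.742369))
       = 1.209525
Iteration 2:
  f(2.190000) = 7.313459
  f(1.209525) = -0.440049
  x_3 = 1.209525 - (-0.440049)×(1.209525 - 2.190000)/(-0.440049 - 7.313459)
       = 1.265172
Iteration 3:
  f(1.209525) = -0.440049
  f(1.265172) = -0.240062
  x_4 = 1.265172 - (-0.240062)×(1.265172 - 1.209525)/(-0.240062 - (-0.440049))
       = 1.331970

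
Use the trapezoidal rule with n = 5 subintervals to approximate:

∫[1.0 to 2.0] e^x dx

f(x) = e^x
a = 1.0, b = 2.0, n = 5
h = (b - a)/n = 0.200000

Trapezoidal rule: (h/2)[f(x₀) + 2f(x₁) + 2f(x₂) + ... + f(xₙ)]

x_0 = 1.0000, f(x_0) = 2.718282, coefficient = 1
x_1 = 1.2000, f(x_1) = 3.320117, coefficient = 2
x_2 = 1.4000, f(x_2) = 4.055200, coefficient = 2
x_3 = 1.6000, f(x_3) = 4.953032, coefficient = 2
x_4 = 1.8000, f(x_4) = 6.049647, coefficient = 2
x_5 = 2.0000, f(x_5) = 7.389056, coefficient = 1

I ≈ (0.200000/2) × 46.863331 = 4.686333
Exact value: 4.670774
Error: 0.015559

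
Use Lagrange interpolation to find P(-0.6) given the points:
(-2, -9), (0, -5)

Lagrange interpolation formula:
P(x) = Σ yᵢ × Lᵢ(x)
where Lᵢ(x) = Π_{j≠i} (x - xⱼ)/(xᵢ - xⱼ)

L_0(-0.6) = (-0.6 - 0)/(-2 - 0) = 0.300000
L_1(-0.6) = (-0.6 - (-2))/(0 - (-2)) = 0.700000

P(-0.6) = (-9)×L_0(-0.6) + (-5)×L_1(-0.6)
P(-0.6) = -6.200000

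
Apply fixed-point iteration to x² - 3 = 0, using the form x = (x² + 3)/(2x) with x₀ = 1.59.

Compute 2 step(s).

Equation: x² - 3 = 0
Fixed-point form: x = (x² + 3)/(2x)
x₀ = 1.59

x_1 = g(1.590000) = 1.738396
x_2 = g(1.738396) = 1.732062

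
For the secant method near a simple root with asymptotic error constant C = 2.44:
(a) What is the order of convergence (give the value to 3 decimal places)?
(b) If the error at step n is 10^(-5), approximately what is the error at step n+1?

(a) Secant method has superlinear convergence with order φ = (1+√5)/2 ≈ 1.618.
    This means |e_{n+1}| ≈ C|e_n|^1.618.

(b) With |e_n| = 10^(-5) and C = 2.44:
    |e_{n+1}| ≈ 2.44 × (10^(-5))^1.618 = 2.44 × 10^(-8.09)

(a) ≈ 1.618 (golden ratio); (b) |e_{n+1}| ≈ 1.983e-08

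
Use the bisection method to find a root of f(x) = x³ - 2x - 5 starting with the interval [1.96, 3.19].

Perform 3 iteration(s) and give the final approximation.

f(x) = x³ - 2x - 5
Initial interval: [1.96, 3.19]

Iteration 1:
  c_1 = (1.960000 + 3.190000)/2 = 2.575000
  f(c_1) = f(2.575000) = 6.923859
  f(a) × f(c) < 0, new interval: [1.960000, 2.575000]
Iteration 2:
  c_2 = (1.960000 + 2.575000)/2 = 2.267500
  f(c_2) = f(2.267500) = 2.123479
  f(a) × f(c) < 0, new interval: [1.960000, 2.267500]
Iteration 3:
  c_3 = (1.960000 + 2.267500)/2 = 2.113750
  f(c_3) = f(2.113750) = 0.216606
  f(a) × f(c) < 0, new interval: [1.960000, 2.113750]

After 3 iteration(s), the approximation is c_3 = 2.113750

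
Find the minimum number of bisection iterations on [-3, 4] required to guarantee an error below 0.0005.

We need (b-a)/2^n ≤ 0.0005
(4 - (-3))/2^n ≤ 0.0005
7/2^n ≤ 0.0005
2^n ≥ 14000
n ≥ log₂(14000) = 13.77
n ≥ 14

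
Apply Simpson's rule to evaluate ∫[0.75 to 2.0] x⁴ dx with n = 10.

f(x) = x⁴
a = 0.75, b = 2.0, n = 10
h = (b - a)/n = 0.125000

Simpson's rule: (h/3)[f(x₀) + 4f(x₁) + 2f(x₂) + ... + f(xₙ)]

x_0 = 0.7500, f(x_0) = 0.316406, coefficient = 1
x_1 = 0.8750, f(x_1) = 0.586182, coefficient = 4
x_2 = 1.0000, f(x_2) = 1.000000, coefficient = 2
x_3 = 1.1250, f(x_3) = 1.601807, coefficient = 4
x_4 = 1.2500, f(x_4) = 2.441406, coefficient = 2
x_5 = 1.3750, f(x_5) = 3.574463, coefficient = 4
x_6 = 1.5000, f(x_6) = 5.062500, coefficient = 2
x_7 = 1.6250, f(x_7) = 6.972900, coefficient = 4
x_8 = 1.7500, f(x_8) = 9.378906, coefficient = 2
x_9 = 1.8750, f(x_9) = 12.359619, coefficient = 4
x_10 = 2.0000, f(x_10) = 16.000000, coefficient = 1

I ≈ (0.125000/3) × 152.461914 = 6.352580
Exact value: 6.352539
Error: 0.000041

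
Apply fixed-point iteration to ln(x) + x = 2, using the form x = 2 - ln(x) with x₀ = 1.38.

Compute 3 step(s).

Equation: ln(x) + x = 2
Fixed-point form: x = 2 - ln(x)
x₀ = 1.38

x_1 = g(1.380000) = 1.677917
x_2 = g(1.677917) = 1.482447
x_3 = g(1.482447) = 1.606306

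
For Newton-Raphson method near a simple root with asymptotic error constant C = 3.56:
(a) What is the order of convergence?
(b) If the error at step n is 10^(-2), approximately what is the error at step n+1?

(a) Newton-Raphson has quadratic (order 2) convergence near simple roots.
    This means |e_{n+1}| ≈ C|e_n|².

(b) With |e_n| = 10^(-2) and C = 3.56:
    |e_{n+1}| ≈ 3.56 × (10^(-2))² = 3.56 × 10^(-4)

(a) 2 (quadratic); (b) |e_{n+1}| ≈ 3.560e-04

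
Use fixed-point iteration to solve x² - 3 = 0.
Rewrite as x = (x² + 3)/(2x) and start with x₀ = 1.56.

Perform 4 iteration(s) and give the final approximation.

Equation: x² - 3 = 0
Fixed-point form: x = (x² + 3)/(2x)
x₀ = 1.56

x_1 = g(1.560000) = 1.741538
x_2 = g(1.741538) = 1.732077
x_3 = g(1.732077) = 1.732051
x_4 = g(1.732051) = 1.732051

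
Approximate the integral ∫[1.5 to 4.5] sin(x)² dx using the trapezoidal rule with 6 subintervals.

f(x) = sin(x)²
a = 1.5, b = 4.5, n = 6
h = (b - a)/n = 0.500000

Trapezoidal rule: (h/2)[f(x₀) + 2f(x₁) + 2f(x₂) + ... + f(xₙ)]

x_0 = 1.5000, f(x_0) = 0.994996, coefficient = 1
x_1 = 2.0000, f(x_1) = 0.826822, coefficient = 2
x_2 = 2.5000, f(x_2) = 0.358169, coefficient = 2
x_3 = 3.0000, f(x_3) = 0.019915, coefficient = 2
x_4 = 3.5000, f(x_4) = 0.123049, coefficient = 2
x_5 = 4.0000, f(x_5) = 0.572750, coefficient = 2
x_6 = 4.5000, f(x_6) = 0.955565, coefficient = 1

I ≈ (0.500000/2) × 5.751970 = 1.437993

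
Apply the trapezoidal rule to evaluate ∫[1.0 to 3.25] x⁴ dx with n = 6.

f(x) = x⁴
a = 1.0, b = 3.25, n = 6
h = (b - a)/n = 0.375000

Trapezoidal rule: (h/2)[f(x₀) + 2f(x₁) + 2f(x₂) + ... + f(xₙ)]

x_0 = 1.0000, f(x_0) = 1.000000, coefficient = 1
x_1 = 1.3750, f(x_1) = 3.574463, coefficient = 2
x_2 = 1.7500, f(x_2) = 9.378906, coefficient = 2
x_3 = 2.1250, f(x_3) = 20.390869, coefficient = 2
x_4 = 2.5000, f(x_4) = 39.062500, coefficient = 2
x_5 = 2.8750, f(x_5) = 68.320557, coefficient = 2
x_6 = 3.2500, f(x_6) = 111.566406, coefficient = 1

I ≈ (0.375000/2) × 394.020996 = 73.878937
Exact value: 72.318164
Error: 1.560773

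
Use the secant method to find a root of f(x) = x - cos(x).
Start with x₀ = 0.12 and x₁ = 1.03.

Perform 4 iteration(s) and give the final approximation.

f(x) = x - cos(x)
x₀ = 0.12, x₁ = 1.03

Secant formula: x_{n+1} = x_n - f(x_n)(x_n - x_{n-1})/(f(x_n) - f(x_{n-1}))

Iteration 1:
  f(0.120000) = -0.872809
  f(1.030000) = 0.515181
  x_2 = 1.030000 - 0.515181×(1.030000 - 0.120000)/(0.515181 - (-0.872809))
       = 0.692235
Iteration 2:
  f(1.030000) = 0.515181
  f(0.692235) = -0.077587
  x_3 = 0.692235 - (-0.077587)×(0.692235 - 1.030000)/(-0.077587 - 0.515181)
       = 0.736445
Iteration 3:
  f(0.692235) = -0.077587
  f(0.736445) = -0.004417
  x_4 = 0.736445 - (-0.004417)×(0.736445 - 0.692235)/(-0.004417 - (-0.077587))
       = 0.739113
Iteration 4:
  f(0.736445) = -0.004417
  f(0.739113) = 0.000047
  x_5 = 0.739113 - 0.000047×(0.739113 - 0.736445)/(0.000047 - (-0.004417))
       = 0.739085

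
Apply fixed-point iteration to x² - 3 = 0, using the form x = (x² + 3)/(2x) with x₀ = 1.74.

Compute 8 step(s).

Equation: x² - 3 = 0
Fixed-point form: x = (x² + 3)/(2x)
x₀ = 1.74

x_1 = g(1.740000) = 1.732069
x_2 = g(1.732069) = 1.732051
x_3 = g(1.732051) = 1.732051
x_4 = g(1.732051) = 1.732051
x_5 = g(1.732051) = 1.732051
x_6 = g(1.732051) = 1.732051
x_7 = g(1.732051) = 1.732051
x_8 = g(1.732051) = 1.732051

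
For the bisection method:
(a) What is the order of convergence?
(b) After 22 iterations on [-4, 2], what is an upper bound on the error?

(a) Bisection has linear (order 1) convergence; the error is halved each step.

(b) Error bound = (b-a)/2^n = (2 - (-4))/2^{22}
    = 6/2^{22}

(a) 1 (linear); (b) error ≤ 1.43e-06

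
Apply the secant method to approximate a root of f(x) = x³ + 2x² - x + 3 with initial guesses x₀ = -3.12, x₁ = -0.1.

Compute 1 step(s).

f(x) = x³ + 2x² - x + 3
x₀ = -3.12, x₁ = -0.1

Secant formula: x_{n+1} = x_n - f(x_n)(x_n - x_{n-1})/(f(x_n) - f(x_{n-1}))

Iteration 1:
  f(-3.120000) = -4.782528
  f(-0.100000) = 3.119000
  x_2 = -0.100000 - 3.119000×(-0.100000 - (-3.120000))/(3.119000 - (-4.782528))
       = -1.292096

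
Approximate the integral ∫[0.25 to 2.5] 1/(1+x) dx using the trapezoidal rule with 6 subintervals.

f(x) = 1/(1+x)
a = 0.25, b = 2.5, n = 6
h = (b - a)/n = 0.375000

Trapezoidal rule: (h/2)[f(x₀) + 2f(x₁) + 2f(x₂) + ... + f(xₙ)]

x_0 = 0.2500, f(x_0) = 0.800000, coefficient = 1
x_1 = 0.6250, f(x_1) = 0.615385, coefficient = 2
x_2 = 1.0000, f(x_2) = 0.500000, coefficient = 2
x_3 = 1.3750, f(x_3) = 0.421053, coefficient = 2
x_4 = 1.7500, f(x_4) = 0.363636, coefficient = 2
x_5 = 2.1250, f(x_5) = 0.320000, coefficient = 2
x_6 = 2.5000, f(x_6) = 0.285714, coefficient = 1

I ≈ (0.375000/2) × 5.525862 = 1.036099
Exact value: 1.029619
Error: 0.006480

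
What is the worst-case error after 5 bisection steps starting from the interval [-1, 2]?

Bisection error bound: |error| ≤ (b-a)/2^n
|error| ≤ (2 - (-1))/2^5 = 3/2^5
|error| ≤ 0.0937500000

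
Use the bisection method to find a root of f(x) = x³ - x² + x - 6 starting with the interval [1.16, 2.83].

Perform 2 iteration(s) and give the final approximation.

f(x) = x³ - x² + x - 6
Initial interval: [1.16, 2.83]

Iteration 1:
  c_1 = (1.160000 + 2.830000)/2 = 1.995000
  f(c_1) = f(1.995000) = -0.044875
  f(a) × f(c) ≥ 0, new interval: [1.995000, 2.830000]
Iteration 2:
  c_2 = (1.995000 + 2.830000)/2 = 2.412500
  f(c_2) = f(2.412500) = 4.633471
  f(a) × f(c) < 0, new interval: [1.995000, 2.412500]

After 2 iteration(s), the approximation is c_2 = 2.412500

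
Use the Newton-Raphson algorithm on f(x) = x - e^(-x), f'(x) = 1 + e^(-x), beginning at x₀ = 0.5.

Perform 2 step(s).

f(x) = x - e^(-x)
f'(x) = 1 + e^(-x)
x₀ = 0.5

Newton-Raphson formula: x_{n+1} = x_n - f(x_n)/f'(x_n)

Iteration 1:
  f(0.500000) = -0.106531
  f'(0.500000) = 1.606531
  x_1 = 0.500000 - (-0.106531)/1.606531 = 0.566311
Iteration 2:
  f(0.566311) = -0.001305
  f'(0.566311) = 1.567616
  x_2 = 0.566311 - (-0.001305)/1.567616 = 0.567143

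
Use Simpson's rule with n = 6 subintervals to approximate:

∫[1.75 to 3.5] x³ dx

f(x) = x³
a = 1.75, b = 3.5, n = 6
h = (b - a)/n = 0.291667

Simpson's rule: (h/3)[f(x₀) + 4f(x₁) + 2f(x₂) + ... + f(xₙ)]

x_0 = 1.7500, f(x_0) = 5.359375, coefficient = 1
x_1 = 2.0417, f(x_1) = 8.510489, coefficient = 4
x_2 = 2.3333, f(x_2) = 12.703704, coefficient = 2
x_3 = 2.6250, f(x_3) = 18.087891, coefficient = 4
x_4 = 2.9167, f(x_4) = 24.811921, coefficient = 2
x_5 = 3.2083, f(x_5) = 33.024667, coefficient = 4
x_6 = 3.5000, f(x_6) = 42.875000, coefficient = 1

I ≈ (0.291667/3) × 361.757812 = 35.170898
Exact value: 35.170898
Error: 0.000000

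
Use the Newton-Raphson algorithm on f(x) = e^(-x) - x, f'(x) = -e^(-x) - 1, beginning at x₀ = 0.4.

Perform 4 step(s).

f(x) = e^(-x) - x
f'(x) = -e^(-x) - 1
x₀ = 0.4

Newton-Raphson formula: x_{n+1} = x_n - f(x_n)/f'(x_n)

Iteration 1:
  f(0.400000) = 0.270320
  f'(0.400000) = -1.670320
  x_1 = 0.400000 - 0.270320/(-1.670320) = 0.561837
Iteration 2:
  f(0.561837) = 0.008323
  f'(0.561837) = -1.570161
  x_2 = 0.561837 - 0.008323/(-1.570161) = 0.567138
Iteration 3:
  f(0.567138) = 0.000008
  f'(0.567138) = -1.567146
  x_3 = 0.567138 - 0.000008/(-1.567146) = 0.567143
Iteration 4:
  f(0.567143) = 0.000000
  f'(0.567143) = -1.567143
  x_4 = 0.567143 - 0.000000/(-1.567143) = 0.567143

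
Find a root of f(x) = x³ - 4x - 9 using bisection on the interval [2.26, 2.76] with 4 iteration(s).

f(x) = x³ - 4x - 9
Initial interval: [2.26, 2.76]

Iteration 1:
  c_1 = (2.260000 + 2.760000)/2 = 2.510000
  f(c_1) = f(2.510000) = -3.226749
  f(a) × f(c) ≥ 0, new interval: [2.510000, 2.760000]
Iteration 2:
  c_2 = (2.510000 + 2.760000)/2 = 2.635000
  f(c_2) = f(2.635000) = -1.244602
  f(a) × f(c) ≥ 0, new interval: [2.635000, 2.760000]
Iteration 3:
  c_3 = (2.635000 + 2.760000)/2 = 2.697500
  f(c_3) = f(2.697500) = -0.161624
  f(a) × f(c) ≥ 0, new interval: [2.697500, 2.760000]
Iteration 4:
  c_4 = (2.697500 + 2.760000)/2 = 2.728750
  f(c_4) = f(2.728750) = 0.403481
  f(a) × f(c) < 0, new interval: [2.697500, 2.728750]

After 4 iteration(s), the approximation is c_4 = 2.728750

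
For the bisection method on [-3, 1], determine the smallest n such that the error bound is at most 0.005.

We need (b-a)/2^n ≤ 0.005
(1 - (-3))/2^n ≤ 0.005
4/2^n ≤ 0.005
2^n ≥ 800
n ≥ log₂(800) = 9.64
n ≥ 10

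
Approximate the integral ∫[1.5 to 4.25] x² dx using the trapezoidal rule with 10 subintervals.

f(x) = x²
a = 1.5, b = 4.25, n = 10
h = (b - a)/n = 0.275000

Trapezoidal rule: (h/2)[f(x₀) + 2f(x₁) + 2f(x₂) + ... + f(xₙ)]

x_0 = 1.5000, f(x_0) = 2.250000, coefficient = 1
x_1 = 1.7750, f(x_1) = 3.150625, coefficient = 2
x_2 = 2.0500, f(x_2) = 4.202500, coefficient = 2
x_3 = 2.3250, f(x_3) = 5.405625, coefficient = 2
x_4 = 2.6000, f(x_4) = 6.760000, coefficient = 2
x_5 = 2.8750, f(x_5) = 8.265625, coefficient = 2
x_6 = 3.1500, f(x_6) = 9.922500, coefficient = 2
x_7 = 3.4250, f(x_7) = 11.730625, coefficient = 2
x_8 = 3.7000, f(x_8) = 13.690000, coefficient = 2
x_9 = 3.9750, f(x_9) = 15.800625, coefficient = 2
x_10 = 4.2500, f(x_10) = 18.062500, coefficient = 1

I ≈ (0.275000/2) × 178.168750 = 24.498203
Exact value: 24.463542
Error: 0.034661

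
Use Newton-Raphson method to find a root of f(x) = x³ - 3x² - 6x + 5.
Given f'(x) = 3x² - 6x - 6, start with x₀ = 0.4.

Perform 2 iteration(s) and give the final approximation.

f(x) = x³ - 3x² - 6x + 5
f'(x) = 3x² - 6x - 6
x₀ = 0.4

Newton-Raphson formula: x_{n+1} = x_n - f(x_n)/f'(x_n)

Iteration 1:
  f(0.400000) = 2.184000
  f'(0.400000) = -7.920000
  x_1 = 0.400000 - 2.184000/(-7.920000) = 0.675758
Iteration 2:
  f(0.675758) = -0.115907
  f'(0.675758) = -8.684601
  x_2 = 0.675758 - (-0.115907)/(-8.684601) = 0.662411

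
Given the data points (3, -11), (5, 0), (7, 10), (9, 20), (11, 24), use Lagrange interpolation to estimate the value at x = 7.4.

Lagrange interpolation formula:
P(x) = Σ yᵢ × Lᵢ(x)
where Lᵢ(x) = Π_{j≠i} (x - xⱼ)/(xᵢ - xⱼ)

L_0(7.4) = (7.4 - 5)/(3 - 5) × (7.4 - 7)/(3 - 7) × (7.4 - 9)/(3 - 9) × (7.4 - 11)/(3 - 11) = 0.014400
L_1(7.4) = (7.4 - 3)/(5 - 3) × (7.4 - 7)/(5 - 7) × (7.4 - 9)/(5 - 9) × (7.4 - 11)/(5 - 11) = -0.105600
L_2(7.4) = (7.4 - 3)/(7 - 3) × (7.4 - 5)/(7 - 5) × (7.4 - 9)/(7 - 9) × (7.4 - 11)/(7 - 11) = 0.950400
L_3(7.4) = (7.4 - 3)/(9 - 3) × (7.4 - 5)/(9 - 5) × (7.4 - 7)/(9 - 7) × (7.4 - 11)/(9 - 11) = 0.158400
L_4(7.4) = (7.4 - 3)/(11 - 3) × (7.4 - 5)/(11 - 5) × (7.4 - 7)/(11 - 7) × (7.4 - 9)/(11 - 9) = -0.017600

P(7.4) = (-11)×L_0(7.4) + 0×L_1(7.4) + 10×L_2(7.4) + 20×L_3(7.4) + 24×L_4(7.4)
P(7.4) = 12.091200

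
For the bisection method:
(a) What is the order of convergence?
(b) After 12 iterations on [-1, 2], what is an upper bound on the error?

(a) Bisection has linear (order 1) convergence; the error is halved each step.

(b) Error bound = (b-a)/2^n = (2 - (-1))/2^{12}
    = 3/2^{12}

(a) 1 (linear); (b) error ≤ 7.32e-04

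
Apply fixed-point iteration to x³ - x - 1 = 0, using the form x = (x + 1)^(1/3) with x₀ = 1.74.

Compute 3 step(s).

Equation: x³ - x - 1 = 0
Fixed-point form: x = (x + 1)^(1/3)
x₀ = 1.74

x_1 = g(1.740000) = 1.399319
x_2 = g(1.399319) = 1.338739
x_3 = g(1.338739) = 1.327376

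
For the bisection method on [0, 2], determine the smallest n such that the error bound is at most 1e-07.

We need (b-a)/2^n ≤ 1e-07
(2 - 0)/2^n ≤ 1e-07
2/2^n ≤ 1e-07
2^n ≥ 20000000
n ≥ log₂(20000000) = 24.25
n ≥ 25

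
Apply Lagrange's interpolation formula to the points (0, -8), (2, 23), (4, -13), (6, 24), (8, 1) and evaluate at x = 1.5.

Lagrange interpolation formula:
P(x) = Σ yᵢ × Lᵢ(x)
where Lᵢ(x) = Π_{j≠i} (x - xⱼ)/(xᵢ - xⱼ)

L_0(1.5) = (1.5 - 2)/(0 - 2) × (1.5 - 4)/(0 - 4) × (1.5 - 6)/(0 - 6) × (1.5 - 8)/(0 - 8) = 0.095215
L_1(1.5) = (1.5 - 0)/(2 - 0) × (1.5 - 4)/(2 - 4) × (1.5 - 6)/(2 - 6) × (1.5 - 8)/(2 - 8) = 1.142578
L_2(1.5) = (1.5 - 0)/(4 - 0) × (1.5 - 2)/(4 - 2) × (1.5 - 6)/(4 - 6) × (1.5 - 8)/(4 - 8) = -0.342773
L_3(1.5) = (1.5 - 0)/(6 - 0) × (1.5 - 2)/(6 - 2) × (1.5 - 4)/(6 - 4) × (1.5 - 8)/(6 - 8) = 0.126953
L_4(1.5) = (1.5 - 0)/(8 - 0) × (1.5 - 2)/(8 - 2) × (1.5 - 4)/(8 - 4) × (1.5 - 6)/(8 - 6) = -0.021973

P(1.5) = (-8)×L_0(1.5) + 23×L_1(1.5) + (-13)×L_2(1.5) + 24×L_3(1.5) + 1×L_4(1.5)
P(1.5) = 32.998535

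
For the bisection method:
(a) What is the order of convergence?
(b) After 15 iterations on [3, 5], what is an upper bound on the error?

(a) Bisection has linear (order 1) convergence; the error is halved each step.

(b) Error bound = (b-a)/2^n = (5 - 3)/2^{15}
    = 2/2^{15}

(a) 1 (linear); (b) error ≤ 6.10e-05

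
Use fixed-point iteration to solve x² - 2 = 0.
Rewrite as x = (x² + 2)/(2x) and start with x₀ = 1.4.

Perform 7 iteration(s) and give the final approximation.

Equation: x² - 2 = 0
Fixed-point form: x = (x² + 2)/(2x)
x₀ = 1.4

x_1 = g(1.400000) = 1.414286
x_2 = g(1.414286) = 1.414214
x_3 = g(1.414214) = 1.414214
x_4 = g(1.414214) = 1.414214
x_5 = g(1.414214) = 1.414214
x_6 = g(1.414214) = 1.414214
x_7 = g(1.414214) = 1.414214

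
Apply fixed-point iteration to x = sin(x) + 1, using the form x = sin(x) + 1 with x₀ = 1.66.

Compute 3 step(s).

Equation: x = sin(x) + 1
Fixed-point form: x = sin(x) + 1
x₀ = 1.66

x_1 = g(1.660000) = 1.996024
x_2 = g(1.996024) = 1.910945
x_3 = g(1.910945) = 1.942705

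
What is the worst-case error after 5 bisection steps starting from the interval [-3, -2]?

Bisection error bound: |error| ≤ (b-a)/2^n
|error| ≤ (-2 - (-3))/2^5 = 1/2^5
|error| ≤ 0.0312500000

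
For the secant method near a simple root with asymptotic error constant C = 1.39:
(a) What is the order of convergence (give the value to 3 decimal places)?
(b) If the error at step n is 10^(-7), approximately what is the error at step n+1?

(a) Secant method has superlinear convergence with order φ = (1+√5)/2 ≈ 1.618.
    This means |e_{n+1}| ≈ C|e_n|^1.618.

(b) With |e_n| = 10^(-7) and C = 1.39:
    |e_{n+1}| ≈ 1.39 × (10^(-7))^1.618 = 1.39 × 10^(-11.33)

(a) ≈ 1.618 (golden ratio); (b) |e_{n+1}| ≈ 6.558e-12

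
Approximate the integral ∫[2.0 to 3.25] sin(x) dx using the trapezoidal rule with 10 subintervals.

f(x) = sin(x)
a = 2.0, b = 3.25, n = 10
h = (b - a)/n = 0.125000

Trapezoidal rule: (h/2)[f(x₀) + 2f(x₁) + 2f(x₂) + ... + f(xₙ)]

x_0 = 2.0000, f(x_0) = 0.909297, coefficient = 1
x_1 = 2.1250, f(x_1) = 0.850320, coefficient = 2
x_2 = 2.2500, f(x_2) = 0.778073, coefficient = 2
x_3 = 2.3750, f(x_3) = 0.693685, coefficient = 2
x_4 = 2.5000, f(x_4) = 0.598472, coefficient = 2
x_5 = 2.6250, f(x_5) = 0.493920, coefficient = 2
x_6 = 2.7500, f(x_6) = 0.381661, coefficient = 2
x_7 = 2.8750, f(x_7) = 0.263446, coefficient = 2
x_8 = 3.0000, f(x_8) = 0.141120, coefficient = 2
x_9 = 3.1250, f(x_9) = 0.016592, coefficient = 2
x_10 = 3.2500, f(x_10) = -0.108195, coefficient = 1

I ≈ (0.125000/2) × 9.235681 = 0.577230
Exact value: 0.577983
Error: 0.000753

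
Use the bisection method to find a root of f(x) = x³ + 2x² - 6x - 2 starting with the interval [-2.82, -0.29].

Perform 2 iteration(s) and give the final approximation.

f(x) = x³ + 2x² - 6x - 2
Initial interval: [-2.82, -0.29]

Iteration 1:
  c_1 = (-2.820000 + (-0.290000))/2 = -1.555000
  f(c_1) = f(-1.555000) = 8.406021
  f(a) × f(c) ≥ 0, new interval: [-1.555000, -0.290000]
Iteration 2:
  c_2 = (-1.555000 + (-0.290000))/2 = -0.922500
  f(c_2) = f(-0.922500) = 4.451959
  f(a) × f(c) ≥ 0, new interval: [-0.922500, -0.290000]

After 2 iteration(s), the approximation is c_2 = -0.922500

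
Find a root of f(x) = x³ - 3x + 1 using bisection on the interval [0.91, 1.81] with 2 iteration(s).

f(x) = x³ - 3x + 1
Initial interval: [0.91, 1.81]

Iteration 1:
  c_1 = (0.910000 + 1.810000)/2 = 1.360000
  f(c_1) = f(1.360000) = -0.564544
  f(a) × f(c) ≥ 0, new interval: [1.360000, 1.810000]
Iteration 2:
  c_2 = (1.360000 + 1.810000)/2 = 1.585000
  f(c_2) = f(1.585000) = 0.226877
  f(a) × f(c) < 0, new interval: [1.360000, 1.585000]

After 2 iteration(s), the approximation is c_2 = 1.585000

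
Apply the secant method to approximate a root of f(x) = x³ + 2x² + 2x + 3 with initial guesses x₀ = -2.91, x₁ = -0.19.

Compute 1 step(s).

f(x) = x³ + 2x² + 2x + 3
x₀ = -2.91, x₁ = -0.19

Secant formula: x_{n+1} = x_n - f(x_n)(x_n - x_{n-1})/(f(x_n) - f(x_{n-1}))

Iteration 1:
  f(-2.910000) = -10.525971
  f(-0.190000) = 2.685341
  x_2 = -0.190000 - 2.685341×(-0.190000 - (-2.910000))/(2.685341 - (-10.525971))
       = -0.742869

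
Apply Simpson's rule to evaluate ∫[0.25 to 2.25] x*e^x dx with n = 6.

f(x) = x*e^x
a = 0.25, b = 2.25, n = 6
h = (b - a)/n = 0.333333

Simpson's rule: (h/3)[f(x₀) + 4f(x₁) + 2f(x₂) + ... + f(xₙ)]

x_0 = 0.2500, f(x_0) = 0.321006, coefficient = 1
x_1 = 0.5833, f(x_1) = 1.045334, coefficient = 4
x_2 = 0.9167, f(x_2) = 2.292528, coefficient = 2
x_3 = 1.2500, f(x_3) = 4.362929, coefficient = 4
x_4 = 1.5833, f(x_4) = 7.712679, coefficient = 2
x_5 = 1.9167, f(x_5) = 13.029998, coefficient = 4
x_6 = 2.2500, f(x_6) = 21.347406, coefficient = 1

I ≈ (0.333333/3) × 115.431872 = 12.825764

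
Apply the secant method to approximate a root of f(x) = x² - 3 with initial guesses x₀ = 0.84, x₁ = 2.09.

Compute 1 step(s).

f(x) = x² - 3
x₀ = 0.84, x₁ = 2.09

Secant formula: x_{n+1} = x_n - f(x_n)(x_n - x_{n-1})/(f(x_n) - f(x_{n-1}))

Iteration 1:
  f(0.840000) = -2.294400
  f(2.090000) = 1.368100
  x_2 = 2.090000 - 1.368100×(2.090000 - 0.840000)/(1.368100 - (-2.294400))
       = 1.623072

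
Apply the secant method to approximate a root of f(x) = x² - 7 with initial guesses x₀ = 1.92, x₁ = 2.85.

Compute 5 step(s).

f(x) = x² - 7
x₀ = 1.92, x₁ = 2.85

Secant formula: x_{n+1} = x_n - f(x_n)(x_n - x_{n-1})/(f(x_n) - f(x_{n-1}))

Iteration 1:
  f(1.920000) = -3.313600
  f(2.850000) = 1.122500
  x_2 = 2.850000 - 1.122500×(2.850000 - 1.920000)/(1.122500 - (-3.313600))
       = 2.614675
Iteration 2:
  f(2.850000) = 1.122500
  f(2.614675) = -0.163474
  x_3 = 2.614675 - (-0.163474)×(2.614675 - 2.850000)/(-0.163474 - 1.122500)
       = 2.644590
Iteration 3:
  f(2.614675) = -0.163474
  f(2.644590) = -0.006145
  x_4 = 2.644590 - (-0.006145)×(2.644590 - 2.614675)/(-0.006145 - (-0.163474))
       = 2.645758
Iteration 4:
  f(2.644590) = -0.006145
  f(2.645758) = 0.000036
  x_5 = 2.645758 - 0.000036×(2.645758 - 2.644590)/(0.000036 - (-0.006145))
       = 2.645751
Iteration 5:
  f(2.645758) = 0.000036
  f(2.645751) = 0.000000
  x_6 = 2.645751 - 0.000000×(2.645751 - 2.645758)/(0.000000 - 0.000036)
       = 2.645751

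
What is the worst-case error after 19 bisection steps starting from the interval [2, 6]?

Bisection error bound: |error| ≤ (b-a)/2^n
|error| ≤ (6 - 2)/2^19 = 4/2^19
|error| ≤ 0.0000076294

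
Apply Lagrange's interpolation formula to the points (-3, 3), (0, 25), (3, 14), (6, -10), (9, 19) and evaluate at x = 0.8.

Lagrange interpolation formula:
P(x) = Σ yᵢ × Lᵢ(x)
where Lᵢ(x) = Π_{j≠i} (x - xⱼ)/(xᵢ - xⱼ)

L_0(0.8) = (0.8 - 0)/(-3 - 0) × (0.8 - 3)/(-3 - 3) × (0.8 - 6)/(-3 - 6) × (0.8 - 9)/(-3 - 9) = -0.038604
L_1(0.8) = (0.8 - (-3))/(0 - (-3)) × (0.8 - 3)/(0 - 3) × (0.8 - 6)/(0 - 6) × (0.8 - 9)/(0 - 9) = 0.733478
L_2(0.8) = (0.8 - (-3))/(3 - (-3)) × (0.8 - 0)/(3 - 0) × (0.8 - 6)/(3 - 6) × (0.8 - 9)/(3 - 9) = 0.400079
L_3(0.8) = (0.8 - (-3))/(6 - (-3)) × (0.8 - 0)/(6 - 0) × (0.8 - 3)/(6 - 3) × (0.8 - 9)/(6 - 9) = -0.112843
L_4(0.8) = (0.8 - (-3))/(9 - (-3)) × (0.8 - 0)/(9 - 0) × (0.8 - 3)/(9 - 3) × (0.8 - 6)/(9 - 6) = 0.017890

P(0.8) = 3×L_0(0.8) + 25×L_1(0.8) + 14×L_2(0.8) + (-10)×L_3(0.8) + 19×L_4(0.8)
P(0.8) = 25.290581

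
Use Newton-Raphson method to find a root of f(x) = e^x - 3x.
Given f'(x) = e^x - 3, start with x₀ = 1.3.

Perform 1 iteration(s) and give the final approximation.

f(x) = e^x - 3x
f'(x) = e^x - 3
x₀ = 1.3

Newton-Raphson formula: x_{n+1} = x_n - f(x_n)/f'(x_n)

Iteration 1:
  f(1.300000) = -0.230703
  f'(1.300000) = 0.669297
  x_1 = 1.300000 - (-0.230703)/0.669297 = 1.644695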